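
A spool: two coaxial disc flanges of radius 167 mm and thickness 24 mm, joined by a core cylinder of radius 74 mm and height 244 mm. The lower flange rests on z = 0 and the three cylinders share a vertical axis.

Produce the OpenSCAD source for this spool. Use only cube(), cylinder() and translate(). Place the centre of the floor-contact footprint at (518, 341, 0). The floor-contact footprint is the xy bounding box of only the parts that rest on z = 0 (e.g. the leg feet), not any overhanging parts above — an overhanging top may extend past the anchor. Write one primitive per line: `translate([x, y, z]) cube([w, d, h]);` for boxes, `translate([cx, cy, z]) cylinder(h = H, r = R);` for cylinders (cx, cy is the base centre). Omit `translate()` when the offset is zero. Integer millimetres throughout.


translate([518, 341, 0]) cylinder(h = 24, r = 167);
translate([518, 341, 24]) cylinder(h = 244, r = 74);
translate([518, 341, 268]) cylinder(h = 24, r = 167);


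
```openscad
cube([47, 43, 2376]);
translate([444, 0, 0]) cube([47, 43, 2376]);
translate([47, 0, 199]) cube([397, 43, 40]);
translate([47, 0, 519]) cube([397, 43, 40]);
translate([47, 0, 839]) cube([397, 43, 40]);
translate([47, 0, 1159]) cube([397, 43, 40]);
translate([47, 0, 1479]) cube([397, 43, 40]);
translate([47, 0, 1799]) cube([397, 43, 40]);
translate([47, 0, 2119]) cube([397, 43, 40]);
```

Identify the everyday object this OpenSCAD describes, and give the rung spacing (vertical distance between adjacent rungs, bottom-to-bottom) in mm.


A ladder. The rung spacing is 320 mm.

Two tall 47×43 posts with 7 short bars between them — a ladder. Adjacent rungs sit at z = 199 and z = 519, so the spacing is 519 − 199 = 320 mm.


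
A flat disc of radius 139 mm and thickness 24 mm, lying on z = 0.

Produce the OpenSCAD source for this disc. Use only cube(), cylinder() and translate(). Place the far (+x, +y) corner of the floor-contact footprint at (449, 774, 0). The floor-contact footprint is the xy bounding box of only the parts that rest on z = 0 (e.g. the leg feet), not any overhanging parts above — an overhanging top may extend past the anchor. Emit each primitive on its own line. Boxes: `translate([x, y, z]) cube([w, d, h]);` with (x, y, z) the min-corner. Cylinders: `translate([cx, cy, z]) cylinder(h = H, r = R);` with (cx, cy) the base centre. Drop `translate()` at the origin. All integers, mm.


translate([310, 635, 0]) cylinder(h = 24, r = 139);


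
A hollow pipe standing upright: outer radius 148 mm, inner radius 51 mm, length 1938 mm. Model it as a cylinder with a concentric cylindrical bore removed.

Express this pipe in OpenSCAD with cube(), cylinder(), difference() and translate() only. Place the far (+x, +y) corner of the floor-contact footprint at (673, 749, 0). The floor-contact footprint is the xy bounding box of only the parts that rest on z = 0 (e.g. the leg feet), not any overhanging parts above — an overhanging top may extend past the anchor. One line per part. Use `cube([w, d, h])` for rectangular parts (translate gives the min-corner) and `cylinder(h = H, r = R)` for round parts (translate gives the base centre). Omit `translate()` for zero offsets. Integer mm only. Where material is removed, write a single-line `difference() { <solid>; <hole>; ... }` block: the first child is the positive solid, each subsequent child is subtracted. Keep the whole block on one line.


difference() { translate([525, 601, 0]) cylinder(h = 1938, r = 148); translate([525, 601, 0]) cylinder(h = 1938, r = 51); }


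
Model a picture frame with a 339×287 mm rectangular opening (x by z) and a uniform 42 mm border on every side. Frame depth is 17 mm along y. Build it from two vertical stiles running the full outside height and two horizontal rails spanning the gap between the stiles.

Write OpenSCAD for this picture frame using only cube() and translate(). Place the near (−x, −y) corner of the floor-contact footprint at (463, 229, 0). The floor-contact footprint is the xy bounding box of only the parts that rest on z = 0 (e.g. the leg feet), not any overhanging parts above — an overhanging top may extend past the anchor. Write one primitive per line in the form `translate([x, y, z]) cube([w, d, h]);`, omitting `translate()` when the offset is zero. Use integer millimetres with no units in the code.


translate([463, 229, 0]) cube([42, 17, 371]);
translate([844, 229, 0]) cube([42, 17, 371]);
translate([505, 229, 0]) cube([339, 17, 42]);
translate([505, 229, 329]) cube([339, 17, 42]);


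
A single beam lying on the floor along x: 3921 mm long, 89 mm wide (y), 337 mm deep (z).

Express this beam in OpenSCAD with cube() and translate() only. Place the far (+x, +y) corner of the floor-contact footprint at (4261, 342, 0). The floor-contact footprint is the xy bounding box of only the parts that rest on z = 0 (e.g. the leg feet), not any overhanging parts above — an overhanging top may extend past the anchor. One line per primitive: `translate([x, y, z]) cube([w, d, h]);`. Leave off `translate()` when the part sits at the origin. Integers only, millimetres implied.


translate([340, 253, 0]) cube([3921, 89, 337]);


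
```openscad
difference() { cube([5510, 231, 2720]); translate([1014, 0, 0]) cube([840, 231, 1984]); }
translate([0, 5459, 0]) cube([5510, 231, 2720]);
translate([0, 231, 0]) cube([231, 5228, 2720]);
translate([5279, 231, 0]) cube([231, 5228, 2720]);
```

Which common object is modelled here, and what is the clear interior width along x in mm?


A single room. The interior width is 5048 mm.

Four walls enclosing a rectangle with a door in the front wall — a room. Outside width 5510 minus two 231 mm walls gives 5048 mm.


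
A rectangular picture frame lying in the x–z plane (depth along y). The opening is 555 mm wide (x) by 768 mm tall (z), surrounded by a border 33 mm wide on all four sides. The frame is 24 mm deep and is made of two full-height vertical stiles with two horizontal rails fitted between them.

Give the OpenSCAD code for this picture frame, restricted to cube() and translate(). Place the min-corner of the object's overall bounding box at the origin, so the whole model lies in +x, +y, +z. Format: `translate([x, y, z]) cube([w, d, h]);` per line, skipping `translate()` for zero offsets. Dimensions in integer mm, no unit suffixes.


cube([33, 24, 834]);
translate([588, 0, 0]) cube([33, 24, 834]);
translate([33, 0, 0]) cube([555, 24, 33]);
translate([33, 0, 801]) cube([555, 24, 33]);


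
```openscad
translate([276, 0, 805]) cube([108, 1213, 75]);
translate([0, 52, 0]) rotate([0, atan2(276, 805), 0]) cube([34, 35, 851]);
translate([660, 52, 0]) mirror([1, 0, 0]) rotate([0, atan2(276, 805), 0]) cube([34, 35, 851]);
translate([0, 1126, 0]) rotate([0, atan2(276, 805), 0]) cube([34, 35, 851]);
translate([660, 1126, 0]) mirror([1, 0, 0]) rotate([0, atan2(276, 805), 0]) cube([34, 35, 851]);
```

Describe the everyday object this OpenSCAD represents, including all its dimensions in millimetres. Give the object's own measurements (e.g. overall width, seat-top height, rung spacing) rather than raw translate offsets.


A sawhorse. A 108×1213×75 mm beam (x, y, z) sits on two A-frame leg pairs. Each pair is two raked legs of 34×35 mm section (35 mm along y) splaying symmetrically in x. Each leg rises 805 mm vertically over 276 mm of horizontal reach and is 851 mm long along its own axis. Every leg's outer bottom edge rests on the floor and its outer top edge meets a bottom edge of the beam — the left legs (tilting toward +x) meet the beam's −x bottom edge, the right legs (their mirror images, tilting toward −x) meet its +x bottom edge — so the leg tops tuck under the beam, the beam's underside is 805 mm above the floor, and the feet are 660 mm apart outside-to-outside with the beam centred between them. The two leg pairs are set in 52 mm from either end of the beam.


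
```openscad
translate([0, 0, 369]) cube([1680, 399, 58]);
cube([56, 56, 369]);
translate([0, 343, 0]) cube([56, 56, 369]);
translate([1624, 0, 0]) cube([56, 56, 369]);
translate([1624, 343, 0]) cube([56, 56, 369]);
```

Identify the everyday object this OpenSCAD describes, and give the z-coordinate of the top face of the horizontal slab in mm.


A bench. The seat-top height is 427 mm.

A long slab on four corner posts — a bench. The slab sits at z = 369 with thickness 58, so the top is 369 + 58 = 427 mm.


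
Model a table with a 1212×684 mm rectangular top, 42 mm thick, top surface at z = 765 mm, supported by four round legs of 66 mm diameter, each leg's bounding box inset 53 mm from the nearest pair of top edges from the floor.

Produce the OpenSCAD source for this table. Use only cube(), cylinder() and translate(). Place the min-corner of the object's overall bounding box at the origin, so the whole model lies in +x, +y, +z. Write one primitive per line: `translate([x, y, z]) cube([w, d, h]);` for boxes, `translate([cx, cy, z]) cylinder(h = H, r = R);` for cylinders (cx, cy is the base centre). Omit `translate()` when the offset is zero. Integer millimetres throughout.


translate([0, 0, 723]) cube([1212, 684, 42]);
translate([86, 86, 0]) cylinder(h = 723, r = 33);
translate([1126, 86, 0]) cylinder(h = 723, r = 33);
translate([86, 598, 0]) cylinder(h = 723, r = 33);
translate([1126, 598, 0]) cylinder(h = 723, r = 33);


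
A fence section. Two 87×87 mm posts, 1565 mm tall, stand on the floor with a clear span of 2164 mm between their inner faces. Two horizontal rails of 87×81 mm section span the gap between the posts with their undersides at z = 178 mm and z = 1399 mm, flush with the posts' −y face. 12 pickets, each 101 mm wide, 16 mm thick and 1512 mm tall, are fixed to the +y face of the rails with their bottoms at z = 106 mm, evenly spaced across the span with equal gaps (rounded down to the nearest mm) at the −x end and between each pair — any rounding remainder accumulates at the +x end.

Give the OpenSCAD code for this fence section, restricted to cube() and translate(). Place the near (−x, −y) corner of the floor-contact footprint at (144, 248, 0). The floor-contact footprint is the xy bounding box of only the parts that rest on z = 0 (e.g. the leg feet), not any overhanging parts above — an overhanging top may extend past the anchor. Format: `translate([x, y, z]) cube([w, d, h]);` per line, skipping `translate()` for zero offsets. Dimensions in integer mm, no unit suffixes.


translate([144, 248, 0]) cube([87, 87, 1565]);
translate([2395, 248, 0]) cube([87, 87, 1565]);
translate([231, 248, 178]) cube([2164, 87, 81]);
translate([231, 248, 1399]) cube([2164, 87, 81]);
translate([304, 335, 106]) cube([101, 16, 1512]);
translate([478, 335, 106]) cube([101, 16, 1512]);
translate([652, 335, 106]) cube([101, 16, 1512]);
translate([826, 335, 106]) cube([101, 16, 1512]);
translate([1000, 335, 106]) cube([101, 16, 1512]);
translate([1174, 335, 106]) cube([101, 16, 1512]);
translate([1348, 335, 106]) cube([101, 16, 1512]);
translate([1522, 335, 106]) cube([101, 16, 1512]);
translate([1696, 335, 106]) cube([101, 16, 1512]);
translate([1870, 335, 106]) cube([101, 16, 1512]);
translate([2044, 335, 106]) cube([101, 16, 1512]);
translate([2218, 335, 106]) cube([101, 16, 1512]);


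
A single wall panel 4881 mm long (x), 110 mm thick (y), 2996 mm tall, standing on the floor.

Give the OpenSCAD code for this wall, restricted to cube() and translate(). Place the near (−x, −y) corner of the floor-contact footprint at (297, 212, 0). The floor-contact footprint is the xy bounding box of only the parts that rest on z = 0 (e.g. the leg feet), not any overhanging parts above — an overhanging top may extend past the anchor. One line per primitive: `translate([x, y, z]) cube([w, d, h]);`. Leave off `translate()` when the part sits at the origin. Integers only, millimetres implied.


translate([297, 212, 0]) cube([4881, 110, 2996]);


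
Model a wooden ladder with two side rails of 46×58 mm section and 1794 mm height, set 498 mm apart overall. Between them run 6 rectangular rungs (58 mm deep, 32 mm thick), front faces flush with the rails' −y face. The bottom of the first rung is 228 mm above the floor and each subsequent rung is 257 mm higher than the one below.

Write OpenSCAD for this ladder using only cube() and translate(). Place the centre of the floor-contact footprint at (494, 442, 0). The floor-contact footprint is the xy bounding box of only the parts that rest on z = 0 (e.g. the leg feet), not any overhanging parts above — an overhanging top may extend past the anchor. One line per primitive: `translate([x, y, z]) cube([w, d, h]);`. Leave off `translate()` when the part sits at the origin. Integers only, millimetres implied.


translate([245, 413, 0]) cube([46, 58, 1794]);
translate([697, 413, 0]) cube([46, 58, 1794]);
translate([291, 413, 228]) cube([406, 58, 32]);
translate([291, 413, 485]) cube([406, 58, 32]);
translate([291, 413, 742]) cube([406, 58, 32]);
translate([291, 413, 999]) cube([406, 58, 32]);
translate([291, 413, 1256]) cube([406, 58, 32]);
translate([291, 413, 1513]) cube([406, 58, 32]);


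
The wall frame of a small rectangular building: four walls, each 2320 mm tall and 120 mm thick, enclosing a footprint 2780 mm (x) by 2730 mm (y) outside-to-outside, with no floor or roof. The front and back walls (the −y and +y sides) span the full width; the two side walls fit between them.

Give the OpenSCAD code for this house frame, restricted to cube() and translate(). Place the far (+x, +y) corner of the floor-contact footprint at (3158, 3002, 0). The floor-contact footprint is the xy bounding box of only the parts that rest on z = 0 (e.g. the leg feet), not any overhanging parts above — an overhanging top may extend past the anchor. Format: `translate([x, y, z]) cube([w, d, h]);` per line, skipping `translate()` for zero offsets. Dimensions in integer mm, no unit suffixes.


translate([378, 272, 0]) cube([2780, 120, 2320]);
translate([378, 2882, 0]) cube([2780, 120, 2320]);
translate([378, 392, 0]) cube([120, 2490, 2320]);
translate([3038, 392, 0]) cube([120, 2490, 2320]);


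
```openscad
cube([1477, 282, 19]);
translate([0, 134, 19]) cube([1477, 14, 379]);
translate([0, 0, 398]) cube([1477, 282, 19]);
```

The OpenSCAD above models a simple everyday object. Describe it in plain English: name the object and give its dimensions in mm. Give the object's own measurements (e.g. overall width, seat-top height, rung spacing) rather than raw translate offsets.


An I-beam lying along x, 1477 mm long. Overall section height 417 mm. Two flanges 282 mm wide (y) and 19 mm thick, one on the floor and one at the top; a web 14 mm thick runs between them, centred on the flange width.


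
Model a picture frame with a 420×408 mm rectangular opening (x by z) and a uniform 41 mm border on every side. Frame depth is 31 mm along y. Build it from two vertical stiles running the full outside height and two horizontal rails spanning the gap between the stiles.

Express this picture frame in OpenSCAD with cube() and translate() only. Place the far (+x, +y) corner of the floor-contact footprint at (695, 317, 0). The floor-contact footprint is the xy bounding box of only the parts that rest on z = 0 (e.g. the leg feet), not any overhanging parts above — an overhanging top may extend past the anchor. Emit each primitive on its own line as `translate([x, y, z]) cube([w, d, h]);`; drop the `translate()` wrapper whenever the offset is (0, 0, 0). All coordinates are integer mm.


translate([193, 286, 0]) cube([41, 31, 490]);
translate([654, 286, 0]) cube([41, 31, 490]);
translate([234, 286, 0]) cube([420, 31, 41]);
translate([234, 286, 449]) cube([420, 31, 41]);


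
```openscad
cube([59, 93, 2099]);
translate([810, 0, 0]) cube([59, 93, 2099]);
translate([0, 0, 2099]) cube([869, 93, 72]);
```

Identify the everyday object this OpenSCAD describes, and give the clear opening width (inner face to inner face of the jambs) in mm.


A door frame. The clear opening width is 751 mm.

Two 2099 mm tall posts with a header on top — a door frame. The left jamb is 59 mm wide at x = 0; the right jamb starts at x = 810. The clear opening is 810 − 59 = 751 mm.


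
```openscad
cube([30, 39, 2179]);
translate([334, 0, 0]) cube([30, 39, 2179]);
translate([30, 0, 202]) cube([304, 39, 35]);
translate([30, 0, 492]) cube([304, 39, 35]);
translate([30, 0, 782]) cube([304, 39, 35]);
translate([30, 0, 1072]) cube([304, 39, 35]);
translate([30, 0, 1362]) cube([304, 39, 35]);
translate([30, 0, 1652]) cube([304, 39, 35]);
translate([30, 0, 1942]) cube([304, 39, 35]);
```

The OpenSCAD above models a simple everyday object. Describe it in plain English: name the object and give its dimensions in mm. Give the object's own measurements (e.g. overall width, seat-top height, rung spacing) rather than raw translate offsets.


A straight ladder. Two 30×39 mm vertical rails, 2179 mm tall, stand 364 mm apart (outside-to-outside) with their front faces coplanar on the −y side. 7 rungs, each 39 mm deep and 35 mm tall, span between the inner faces of the rails, front faces flush with the rails. The lowest rung's underside is at z = 202 mm and rungs are spaced 290 mm apart (underside to underside).


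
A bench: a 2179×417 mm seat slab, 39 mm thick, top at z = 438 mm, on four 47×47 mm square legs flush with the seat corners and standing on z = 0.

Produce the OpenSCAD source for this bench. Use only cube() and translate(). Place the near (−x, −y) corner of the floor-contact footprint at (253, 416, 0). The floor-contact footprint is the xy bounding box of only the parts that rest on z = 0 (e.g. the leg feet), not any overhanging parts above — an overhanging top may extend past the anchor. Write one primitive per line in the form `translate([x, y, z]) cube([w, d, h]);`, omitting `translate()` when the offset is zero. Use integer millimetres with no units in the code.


translate([253, 416, 399]) cube([2179, 417, 39]);
translate([253, 416, 0]) cube([47, 47, 399]);
translate([253, 786, 0]) cube([47, 47, 399]);
translate([2385, 416, 0]) cube([47, 47, 399]);
translate([2385, 786, 0]) cube([47, 47, 399]);


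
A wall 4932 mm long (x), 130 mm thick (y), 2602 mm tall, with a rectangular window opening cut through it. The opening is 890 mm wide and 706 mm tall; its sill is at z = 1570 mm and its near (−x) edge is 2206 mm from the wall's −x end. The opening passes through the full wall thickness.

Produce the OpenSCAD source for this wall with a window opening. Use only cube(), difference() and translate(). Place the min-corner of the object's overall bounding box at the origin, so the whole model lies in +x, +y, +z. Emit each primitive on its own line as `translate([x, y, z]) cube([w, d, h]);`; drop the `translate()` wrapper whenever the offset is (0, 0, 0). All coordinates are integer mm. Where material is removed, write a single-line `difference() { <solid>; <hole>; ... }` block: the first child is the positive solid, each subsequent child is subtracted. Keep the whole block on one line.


difference() { cube([4932, 130, 2602]); translate([2206, 0, 1570]) cube([890, 130, 706]); }


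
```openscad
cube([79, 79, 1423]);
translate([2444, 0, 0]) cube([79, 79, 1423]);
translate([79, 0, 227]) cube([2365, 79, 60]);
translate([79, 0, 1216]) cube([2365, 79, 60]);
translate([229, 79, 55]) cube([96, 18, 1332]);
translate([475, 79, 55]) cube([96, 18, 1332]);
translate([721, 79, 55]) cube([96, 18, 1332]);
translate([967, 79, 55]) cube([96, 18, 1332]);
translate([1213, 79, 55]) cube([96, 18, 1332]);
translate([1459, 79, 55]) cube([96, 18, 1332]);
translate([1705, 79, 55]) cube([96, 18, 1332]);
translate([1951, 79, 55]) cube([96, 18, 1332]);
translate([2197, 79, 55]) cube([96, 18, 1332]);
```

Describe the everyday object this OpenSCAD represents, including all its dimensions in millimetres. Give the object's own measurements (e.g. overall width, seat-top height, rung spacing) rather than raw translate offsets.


A fence section. Two 79×79 mm posts, 1423 mm tall, stand on the floor with a clear span of 2365 mm between their inner faces. Two horizontal rails of 79×60 mm section span the gap between the posts with their undersides at z = 227 mm and z = 1216 mm, flush with the posts' −y face. 9 pickets, each 96 mm wide, 18 mm thick and 1332 mm tall, are fixed to the +y face of the rails with their bottoms at z = 55 mm, spaced across the span with a 150 mm gap after the −x post and between neighbouring pickets, with 151 mm left before the +x post.


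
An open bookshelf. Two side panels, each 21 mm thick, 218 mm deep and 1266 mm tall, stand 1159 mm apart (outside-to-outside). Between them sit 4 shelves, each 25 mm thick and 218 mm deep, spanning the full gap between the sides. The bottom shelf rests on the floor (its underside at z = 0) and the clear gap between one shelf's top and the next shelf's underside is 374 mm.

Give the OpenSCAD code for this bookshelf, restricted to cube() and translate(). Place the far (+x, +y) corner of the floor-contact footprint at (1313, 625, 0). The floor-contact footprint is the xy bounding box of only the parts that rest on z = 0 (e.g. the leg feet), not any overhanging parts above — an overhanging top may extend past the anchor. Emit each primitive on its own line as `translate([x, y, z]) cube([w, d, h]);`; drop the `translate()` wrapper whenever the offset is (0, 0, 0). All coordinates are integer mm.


translate([154, 407, 0]) cube([21, 218, 1266]);
translate([1292, 407, 0]) cube([21, 218, 1266]);
translate([175, 407, 0]) cube([1117, 218, 25]);
translate([175, 407, 399]) cube([1117, 218, 25]);
translate([175, 407, 798]) cube([1117, 218, 25]);
translate([175, 407, 1197]) cube([1117, 218, 25]);


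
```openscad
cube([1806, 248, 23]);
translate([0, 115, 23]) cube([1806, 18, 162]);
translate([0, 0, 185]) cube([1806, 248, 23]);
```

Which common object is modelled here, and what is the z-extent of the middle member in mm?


An I-beam. The web height is 162 mm.

Two wide flanges with a thin centred web — an I-beam. Overall 208 mm minus two 23 mm flanges gives a web of 208 − 2·23 = 162 mm.


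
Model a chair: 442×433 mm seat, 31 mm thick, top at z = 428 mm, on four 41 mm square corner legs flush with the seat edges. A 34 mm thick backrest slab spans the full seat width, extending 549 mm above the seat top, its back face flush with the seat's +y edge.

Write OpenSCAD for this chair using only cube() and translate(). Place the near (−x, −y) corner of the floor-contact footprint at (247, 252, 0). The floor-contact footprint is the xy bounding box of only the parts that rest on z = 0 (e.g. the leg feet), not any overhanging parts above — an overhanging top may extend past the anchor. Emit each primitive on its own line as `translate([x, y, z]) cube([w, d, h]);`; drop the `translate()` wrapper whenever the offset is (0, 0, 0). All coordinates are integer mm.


// leg_h = 428 - 31 = 397
translate([247, 252, 397]) cube([442, 433, 31]);
translate([247, 252, 0]) cube([41, 41, 397]);
translate([648, 252, 0]) cube([41, 41, 397]);
translate([247, 644, 0]) cube([41, 41, 397]);
translate([648, 644, 0]) cube([41, 41, 397]);
translate([247, 651, 428]) cube([442, 34, 549]);


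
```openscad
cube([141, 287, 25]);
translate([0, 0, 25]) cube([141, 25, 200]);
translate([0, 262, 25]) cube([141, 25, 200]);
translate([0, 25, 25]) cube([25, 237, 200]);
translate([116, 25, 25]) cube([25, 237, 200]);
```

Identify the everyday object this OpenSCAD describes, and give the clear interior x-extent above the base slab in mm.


An open box. The internal width is 91 mm.

A 141×287 base slab with four walls standing on it — an open box. The base is 141 mm wide and the walls are 25 mm thick, so the internal width is 141 − 2 × 25 = 91 mm.


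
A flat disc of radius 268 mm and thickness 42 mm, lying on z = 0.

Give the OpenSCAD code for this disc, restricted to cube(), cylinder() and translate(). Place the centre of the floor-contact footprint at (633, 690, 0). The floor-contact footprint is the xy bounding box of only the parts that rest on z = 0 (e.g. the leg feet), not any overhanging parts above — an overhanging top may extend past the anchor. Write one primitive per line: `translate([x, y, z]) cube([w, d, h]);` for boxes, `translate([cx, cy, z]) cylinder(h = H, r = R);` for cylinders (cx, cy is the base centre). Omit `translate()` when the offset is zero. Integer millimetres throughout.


translate([633, 690, 0]) cylinder(h = 42, r = 268);


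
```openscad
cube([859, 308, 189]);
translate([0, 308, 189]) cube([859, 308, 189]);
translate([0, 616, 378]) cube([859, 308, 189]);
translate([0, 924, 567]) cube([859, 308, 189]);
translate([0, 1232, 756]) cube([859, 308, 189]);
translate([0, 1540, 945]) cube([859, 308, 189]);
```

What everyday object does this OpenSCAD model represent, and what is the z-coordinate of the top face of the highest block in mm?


A staircase. The total rise is 1134 mm.

6 identical blocks, each offset up and back from the previous — a staircase. Each step is 189 mm tall and there are 6 of them, so the total rise is 6 × 189 = 1134 mm.


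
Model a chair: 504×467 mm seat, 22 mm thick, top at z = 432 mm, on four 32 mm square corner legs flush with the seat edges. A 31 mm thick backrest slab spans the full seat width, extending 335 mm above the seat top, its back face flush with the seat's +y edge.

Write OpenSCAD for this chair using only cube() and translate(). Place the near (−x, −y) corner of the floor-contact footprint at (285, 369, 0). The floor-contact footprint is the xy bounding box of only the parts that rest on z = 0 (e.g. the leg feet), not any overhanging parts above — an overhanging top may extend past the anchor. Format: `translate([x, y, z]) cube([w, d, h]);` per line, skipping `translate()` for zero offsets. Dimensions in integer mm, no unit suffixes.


translate([285, 369, 410]) cube([504, 467, 22]);
translate([285, 369, 0]) cube([32, 32, 410]);
translate([757, 369, 0]) cube([32, 32, 410]);
translate([285, 804, 0]) cube([32, 32, 410]);
translate([757, 804, 0]) cube([32, 32, 410]);
translate([285, 805, 432]) cube([504, 31, 335]);


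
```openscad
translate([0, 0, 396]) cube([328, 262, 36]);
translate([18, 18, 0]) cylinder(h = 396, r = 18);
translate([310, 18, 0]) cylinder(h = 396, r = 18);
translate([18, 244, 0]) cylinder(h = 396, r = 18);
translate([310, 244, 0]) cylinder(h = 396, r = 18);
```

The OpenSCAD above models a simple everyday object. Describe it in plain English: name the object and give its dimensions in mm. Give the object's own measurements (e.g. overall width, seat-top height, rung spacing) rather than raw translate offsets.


A simple wooden stool: a rectangular seat 328 mm (x) by 262 mm (y), 36 mm thick, top face at z = 432 mm, on four round legs, each 36 mm in diameter. The legs rest on z = 0, each leg's axis is inset half a diameter from the nearest pair of seat edges (so the leg's bounding box is flush with the corner).


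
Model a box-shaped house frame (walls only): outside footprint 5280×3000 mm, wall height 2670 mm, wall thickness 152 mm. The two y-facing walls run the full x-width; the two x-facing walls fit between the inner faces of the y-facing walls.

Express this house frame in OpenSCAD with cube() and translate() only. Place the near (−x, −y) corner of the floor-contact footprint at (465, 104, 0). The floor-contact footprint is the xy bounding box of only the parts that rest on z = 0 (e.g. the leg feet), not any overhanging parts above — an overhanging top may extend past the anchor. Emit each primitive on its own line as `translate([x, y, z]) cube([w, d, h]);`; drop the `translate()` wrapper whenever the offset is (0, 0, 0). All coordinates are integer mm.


translate([465, 104, 0]) cube([5280, 152, 2670]);
translate([465, 2952, 0]) cube([5280, 152, 2670]);
translate([465, 256, 0]) cube([152, 2696, 2670]);
translate([5593, 256, 0]) cube([152, 2696, 2670]);


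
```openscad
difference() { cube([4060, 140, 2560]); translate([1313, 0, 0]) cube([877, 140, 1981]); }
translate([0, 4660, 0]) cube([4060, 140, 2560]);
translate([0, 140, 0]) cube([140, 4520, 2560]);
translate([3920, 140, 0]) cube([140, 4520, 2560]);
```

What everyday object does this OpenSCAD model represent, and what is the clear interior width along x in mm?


A single room. The interior width is 3780 mm.

Four walls enclosing a rectangle with a door in the front wall — a room. Outside width 4060 minus two 140 mm walls gives 3780 mm.


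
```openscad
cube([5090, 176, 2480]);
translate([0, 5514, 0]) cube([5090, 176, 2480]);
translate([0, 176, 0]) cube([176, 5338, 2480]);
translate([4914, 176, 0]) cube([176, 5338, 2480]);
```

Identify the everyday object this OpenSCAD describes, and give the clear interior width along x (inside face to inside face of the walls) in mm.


A house (or room) frame. The interior width is 4738 mm.

Four 2480 mm walls enclosing a rectangle with no floor or roof — a room or house frame. Outside width is 5090 mm and wall thickness is 176 mm, so the interior width is 5090 − 2 × 176 = 4738 mm.


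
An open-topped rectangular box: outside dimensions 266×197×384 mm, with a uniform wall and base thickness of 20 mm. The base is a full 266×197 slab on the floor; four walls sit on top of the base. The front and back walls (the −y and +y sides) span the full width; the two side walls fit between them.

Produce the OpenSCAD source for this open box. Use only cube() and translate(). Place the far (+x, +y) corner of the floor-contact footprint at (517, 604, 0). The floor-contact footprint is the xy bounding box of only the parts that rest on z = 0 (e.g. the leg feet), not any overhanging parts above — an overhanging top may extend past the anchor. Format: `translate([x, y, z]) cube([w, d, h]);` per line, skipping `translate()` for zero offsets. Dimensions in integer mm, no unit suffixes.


translate([251, 407, 0]) cube([266, 197, 20]);
translate([251, 407, 20]) cube([266, 20, 364]);
translate([251, 584, 20]) cube([266, 20, 364]);
translate([251, 427, 20]) cube([20, 157, 364]);
translate([497, 427, 20]) cube([20, 157, 364]);


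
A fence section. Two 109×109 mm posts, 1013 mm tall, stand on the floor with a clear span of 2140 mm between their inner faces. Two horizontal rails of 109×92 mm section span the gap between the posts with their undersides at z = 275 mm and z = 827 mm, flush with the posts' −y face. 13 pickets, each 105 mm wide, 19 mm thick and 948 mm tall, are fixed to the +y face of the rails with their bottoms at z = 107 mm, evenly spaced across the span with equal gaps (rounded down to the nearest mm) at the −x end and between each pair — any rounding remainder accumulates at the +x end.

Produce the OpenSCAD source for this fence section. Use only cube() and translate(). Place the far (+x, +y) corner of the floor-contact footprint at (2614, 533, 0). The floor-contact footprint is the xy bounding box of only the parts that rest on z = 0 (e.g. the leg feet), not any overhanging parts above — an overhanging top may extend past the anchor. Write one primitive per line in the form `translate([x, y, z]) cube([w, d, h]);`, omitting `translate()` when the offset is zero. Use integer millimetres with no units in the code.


translate([256, 424, 0]) cube([109, 109, 1013]);
translate([2505, 424, 0]) cube([109, 109, 1013]);
translate([365, 424, 275]) cube([2140, 109, 92]);
translate([365, 424, 827]) cube([2140, 109, 92]);
translate([420, 533, 107]) cube([105, 19, 948]);
translate([580, 533, 107]) cube([105, 19, 948]);
translate([740, 533, 107]) cube([105, 19, 948]);
translate([900, 533, 107]) cube([105, 19, 948]);
translate([1060, 533, 107]) cube([105, 19, 948]);
translate([1220, 533, 107]) cube([105, 19, 948]);
translate([1380, 533, 107]) cube([105, 19, 948]);
translate([1540, 533, 107]) cube([105, 19, 948]);
translate([1700, 533, 107]) cube([105, 19, 948]);
translate([1860, 533, 107]) cube([105, 19, 948]);
translate([2020, 533, 107]) cube([105, 19, 948]);
translate([2180, 533, 107]) cube([105, 19, 948]);
translate([2340, 533, 107]) cube([105, 19, 948]);


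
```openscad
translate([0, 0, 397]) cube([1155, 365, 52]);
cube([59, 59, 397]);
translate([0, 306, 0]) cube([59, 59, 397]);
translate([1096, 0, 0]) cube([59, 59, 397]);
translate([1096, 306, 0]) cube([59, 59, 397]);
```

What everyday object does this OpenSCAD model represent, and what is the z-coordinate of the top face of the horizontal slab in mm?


A bench. The seat-top height is 449 mm.

A long slab on four corner posts — a bench. The slab sits at z = 397 with thickness 52, so the top is 397 + 52 = 449 mm.


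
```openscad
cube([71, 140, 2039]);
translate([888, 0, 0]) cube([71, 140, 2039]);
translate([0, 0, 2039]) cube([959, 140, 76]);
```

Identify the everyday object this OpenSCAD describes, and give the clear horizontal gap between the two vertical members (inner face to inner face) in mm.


A door frame. The clear opening width is 817 mm.

Two 2039 mm tall posts with a header on top — a door frame. The left jamb is 71 mm wide at x = 0; the right jamb starts at x = 888. The clear opening is 888 − 71 = 817 mm.


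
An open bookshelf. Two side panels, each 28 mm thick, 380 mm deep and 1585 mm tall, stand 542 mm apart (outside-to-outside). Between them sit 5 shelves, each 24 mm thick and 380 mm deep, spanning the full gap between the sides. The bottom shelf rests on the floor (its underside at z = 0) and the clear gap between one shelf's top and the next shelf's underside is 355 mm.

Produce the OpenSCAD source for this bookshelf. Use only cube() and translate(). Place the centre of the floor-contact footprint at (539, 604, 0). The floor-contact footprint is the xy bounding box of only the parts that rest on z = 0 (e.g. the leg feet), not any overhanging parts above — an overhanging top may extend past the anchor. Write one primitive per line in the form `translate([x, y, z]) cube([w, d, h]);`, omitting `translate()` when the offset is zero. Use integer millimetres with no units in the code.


translate([268, 414, 0]) cube([28, 380, 1585]);
translate([782, 414, 0]) cube([28, 380, 1585]);
translate([296, 414, 0]) cube([486, 380, 24]);
translate([296, 414, 379]) cube([486, 380, 24]);
translate([296, 414, 758]) cube([486, 380, 24]);
translate([296, 414, 1137]) cube([486, 380, 24]);
translate([296, 414, 1516]) cube([486, 380, 24]);


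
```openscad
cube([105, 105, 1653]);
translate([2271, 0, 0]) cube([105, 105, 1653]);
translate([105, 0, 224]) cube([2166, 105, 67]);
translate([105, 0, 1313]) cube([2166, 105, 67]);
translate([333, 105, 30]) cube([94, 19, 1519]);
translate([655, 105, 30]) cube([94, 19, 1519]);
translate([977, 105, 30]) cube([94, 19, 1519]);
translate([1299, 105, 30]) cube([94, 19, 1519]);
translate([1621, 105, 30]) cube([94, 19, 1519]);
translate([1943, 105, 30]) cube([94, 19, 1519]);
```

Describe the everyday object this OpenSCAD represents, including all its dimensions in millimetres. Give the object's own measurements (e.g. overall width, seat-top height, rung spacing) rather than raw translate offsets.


A fence section. Two 105×105 mm posts, 1653 mm tall, stand on the floor with a clear span of 2166 mm between their inner faces. Two horizontal rails of 105×67 mm section span the gap between the posts with their undersides at z = 224 mm and z = 1313 mm, flush with the posts' −y face. 6 pickets, each 94 mm wide, 19 mm thick and 1519 mm tall, are fixed to the +y face of the rails with their bottoms at z = 30 mm, spaced across the span with a 228 mm gap after the −x post and between neighbouring pickets, with 234 mm left before the +x post.


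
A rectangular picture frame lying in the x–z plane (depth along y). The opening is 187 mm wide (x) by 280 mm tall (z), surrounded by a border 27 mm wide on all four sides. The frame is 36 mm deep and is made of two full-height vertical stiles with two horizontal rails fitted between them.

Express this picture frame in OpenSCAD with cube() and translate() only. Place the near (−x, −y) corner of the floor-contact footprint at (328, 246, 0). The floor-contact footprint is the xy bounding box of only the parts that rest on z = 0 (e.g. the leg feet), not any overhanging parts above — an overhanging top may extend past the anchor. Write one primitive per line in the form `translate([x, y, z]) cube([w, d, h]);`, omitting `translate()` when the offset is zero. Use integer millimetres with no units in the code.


translate([328, 246, 0]) cube([27, 36, 334]);
translate([542, 246, 0]) cube([27, 36, 334]);
translate([355, 246, 0]) cube([187, 36, 27]);
translate([355, 246, 307]) cube([187, 36, 27]);


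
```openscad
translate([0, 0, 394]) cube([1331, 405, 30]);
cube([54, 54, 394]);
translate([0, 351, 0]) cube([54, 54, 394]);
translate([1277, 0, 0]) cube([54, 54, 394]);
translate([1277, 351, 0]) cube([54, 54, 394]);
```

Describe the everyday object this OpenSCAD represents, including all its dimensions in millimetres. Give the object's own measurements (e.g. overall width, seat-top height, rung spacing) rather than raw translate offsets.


A long wooden bench with a 1331 mm (x) × 405 mm (y) seat, 30 mm thick, its top surface 424 mm above the floor. Four 54 mm square legs at the seat corners, flush with the edges, run from z = 0 to the seat underside.


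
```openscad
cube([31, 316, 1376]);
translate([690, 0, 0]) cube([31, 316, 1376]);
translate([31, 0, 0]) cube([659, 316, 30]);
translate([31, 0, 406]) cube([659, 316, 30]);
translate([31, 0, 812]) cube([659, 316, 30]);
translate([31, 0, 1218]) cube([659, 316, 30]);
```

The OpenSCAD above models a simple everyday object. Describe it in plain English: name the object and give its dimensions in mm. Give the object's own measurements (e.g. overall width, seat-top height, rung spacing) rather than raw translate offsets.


An open bookshelf. Two side panels, each 31 mm thick, 316 mm deep and 1376 mm tall, stand 721 mm apart (outside-to-outside). Between them sit 4 shelves, each 30 mm thick and 316 mm deep, spanning the full gap between the sides. The bottom shelf rests on the floor (its underside at z = 0) and the clear gap between one shelf's top and the next shelf's underside is 376 mm.


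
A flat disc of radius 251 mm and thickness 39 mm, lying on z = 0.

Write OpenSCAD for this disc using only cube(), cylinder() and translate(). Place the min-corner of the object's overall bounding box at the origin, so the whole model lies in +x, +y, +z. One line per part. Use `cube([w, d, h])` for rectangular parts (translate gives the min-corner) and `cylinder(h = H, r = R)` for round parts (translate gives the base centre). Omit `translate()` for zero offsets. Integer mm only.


translate([251, 251, 0]) cylinder(h = 39, r = 251);


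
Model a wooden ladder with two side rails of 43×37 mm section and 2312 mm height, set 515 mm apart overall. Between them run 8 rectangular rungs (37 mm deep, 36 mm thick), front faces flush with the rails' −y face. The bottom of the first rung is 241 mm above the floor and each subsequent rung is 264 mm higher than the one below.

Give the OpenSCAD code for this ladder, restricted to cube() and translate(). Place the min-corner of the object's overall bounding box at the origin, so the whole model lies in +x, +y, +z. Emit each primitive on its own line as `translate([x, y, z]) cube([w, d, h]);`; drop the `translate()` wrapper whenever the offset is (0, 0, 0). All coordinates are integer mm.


cube([43, 37, 2312]);
translate([472, 0, 0]) cube([43, 37, 2312]);
translate([43, 0, 241]) cube([429, 37, 36]);
translate([43, 0, 505]) cube([429, 37, 36]);
translate([43, 0, 769]) cube([429, 37, 36]);
translate([43, 0, 1033]) cube([429, 37, 36]);
translate([43, 0, 1297]) cube([429, 37, 36]);
translate([43, 0, 1561]) cube([429, 37, 36]);
translate([43, 0, 1825]) cube([429, 37, 36]);
translate([43, 0, 2089]) cube([429, 37, 36]);


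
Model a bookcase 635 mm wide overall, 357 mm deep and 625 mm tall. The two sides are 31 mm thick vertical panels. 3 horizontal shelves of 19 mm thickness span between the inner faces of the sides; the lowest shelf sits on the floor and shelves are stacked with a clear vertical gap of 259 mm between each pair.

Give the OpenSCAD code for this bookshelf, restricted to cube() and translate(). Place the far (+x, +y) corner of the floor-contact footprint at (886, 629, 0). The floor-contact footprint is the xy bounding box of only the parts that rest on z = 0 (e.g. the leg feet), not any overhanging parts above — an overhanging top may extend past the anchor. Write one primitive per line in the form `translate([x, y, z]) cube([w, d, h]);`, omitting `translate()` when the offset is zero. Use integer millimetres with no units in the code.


translate([251, 272, 0]) cube([31, 357, 625]);
translate([855, 272, 0]) cube([31, 357, 625]);
translate([282, 272, 0]) cube([573, 357, 19]);
translate([282, 272, 278]) cube([573, 357, 19]);
translate([282, 272, 556]) cube([573, 357, 19]);
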